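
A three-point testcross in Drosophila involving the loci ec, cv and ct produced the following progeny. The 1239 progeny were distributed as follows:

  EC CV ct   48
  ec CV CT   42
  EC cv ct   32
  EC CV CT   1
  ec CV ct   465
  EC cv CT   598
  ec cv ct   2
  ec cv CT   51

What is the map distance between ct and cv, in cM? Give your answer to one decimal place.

The two most frequent reciprocal classes, EC cv CT and ec CV ct, are the parental types, so the F1 was EC cv CT / ec CV ct.
The two rarest classes, EC CV CT and ec cv ct, are the double crossovers. Comparing them with the parentals, only the cv allele has switched, so cv is the middle locus and the order is ec – cv – ct.
Crossovers in the cv–ct interval produce the single-crossover classes EC cv ct and ec CV CT (32 + 42 = 74) plus the double crossovers (3).
RF(cv–ct) = (74 + 3) / 1239 = 77/1239 = 0.0621 → 6.2 cM.

6.2 cM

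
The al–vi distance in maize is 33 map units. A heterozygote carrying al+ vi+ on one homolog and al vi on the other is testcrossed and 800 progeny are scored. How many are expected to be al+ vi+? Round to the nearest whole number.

268

A map distance of 33 map units corresponds to a recombination frequency of 0.330.
The F1 is al+ vi+ / al vi, so al+ vi+ is a parental gamete class with expected frequency (1 − r)/2 = 0.670/2 = 0.3350.
Expected number = 0.3350 × 800 = 268.00 ≈ 268.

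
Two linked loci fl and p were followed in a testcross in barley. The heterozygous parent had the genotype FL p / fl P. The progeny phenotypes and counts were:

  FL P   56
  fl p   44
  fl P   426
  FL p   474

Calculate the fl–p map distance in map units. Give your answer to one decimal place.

The recombinant classes are FL P and fl p: 56 + 44 = 100.
Recombination frequency = 100/1000 = 0.1000 ≈ 10.0%, i.e. 10.0 map units.

10.0 map units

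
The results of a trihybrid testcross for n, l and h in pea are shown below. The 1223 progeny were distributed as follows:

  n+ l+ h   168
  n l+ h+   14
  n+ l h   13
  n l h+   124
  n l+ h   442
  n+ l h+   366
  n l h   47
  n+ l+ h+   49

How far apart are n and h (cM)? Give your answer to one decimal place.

26.1 cM

The two most frequent reciprocal classes, n l+ h and n+ l h+, are the parental types, so the F1 was n l+ h / n+ l h+.
The two rarest classes, n l+ h+ and n+ l h, are the double crossovers. Comparing them with the parentals, only the h allele has switched, so h is the middle locus and the order is n – h – l.
Crossovers in the n–h interval produce the single-crossover classes n+ l+ h and n l h+ (168 + 124 = 292) plus the double crossovers (27).
RF(n–h) = (292 + 27) / 1223 = 319/1223 = 0.2608 → 26.1 cM.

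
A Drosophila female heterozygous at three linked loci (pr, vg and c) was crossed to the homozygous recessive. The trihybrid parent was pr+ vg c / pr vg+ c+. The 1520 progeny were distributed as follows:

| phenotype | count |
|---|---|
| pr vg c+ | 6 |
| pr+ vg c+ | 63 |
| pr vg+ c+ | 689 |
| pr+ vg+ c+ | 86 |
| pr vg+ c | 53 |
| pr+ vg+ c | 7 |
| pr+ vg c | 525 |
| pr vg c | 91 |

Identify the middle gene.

The two rarest classes, pr+ vg+ c and pr vg c+, are the double crossovers. Comparing them with the parentals, only the vg allele has switched, so vg is the middle locus and the order is pr – vg – c.

vg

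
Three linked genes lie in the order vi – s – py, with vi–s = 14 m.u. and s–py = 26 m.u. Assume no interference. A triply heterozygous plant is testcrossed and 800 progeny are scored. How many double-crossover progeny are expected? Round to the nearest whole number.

29

Map distances give recombination frequencies of 0.140 and 0.260 for the two intervals.
With no interference, expected double-crossover frequency = 0.140 × 0.260 = 0.03640.
Expected number = 0.03640 × 800 = 29.12 ≈ 29.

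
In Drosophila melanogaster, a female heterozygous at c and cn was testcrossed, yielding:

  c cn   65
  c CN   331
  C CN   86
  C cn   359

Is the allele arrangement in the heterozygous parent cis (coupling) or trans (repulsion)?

trans

The two most frequent classes are C cn (359) and c CN (331); these are the parental (non-recombinant) types.
So the F1 carried C cn on one chromosome and c CN on the other — the recessive alleles are on opposite chromosomes (trans / repulsion).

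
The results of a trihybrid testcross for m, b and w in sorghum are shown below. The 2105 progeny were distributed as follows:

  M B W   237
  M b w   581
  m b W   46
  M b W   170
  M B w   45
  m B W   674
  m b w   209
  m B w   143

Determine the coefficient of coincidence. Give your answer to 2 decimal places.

The two most frequent reciprocal classes, M b w and m B W, are the parental types, so the F1 was M b w / m B W.
The two rarest classes, M B w and m b W, are the double crossovers. Comparing them with the parentals, only the b allele has switched, so b is the middle locus and the order is m – b – w.
m–b: (446 + 91)/2105 = 0.2551; b–w: (313 + 91)/2105 = 0.1919.
Expected DCO frequency = 0.2551 × 0.1919 ≈ 0.04895; observed = 91/2105 ≈ 0.04323.
Coefficient of coincidence = 0.04323/0.04895 ≈ 0.88.

0.88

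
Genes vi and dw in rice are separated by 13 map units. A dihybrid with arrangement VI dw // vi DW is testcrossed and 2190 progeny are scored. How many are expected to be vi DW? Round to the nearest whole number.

A map distance of 13 map units corresponds to a recombination frequency of 0.130.
The F1 is VI dw / vi DW, so vi DW is a parental gamete class with expected frequency (1 − r)/2 = 0.870/2 = 0.4350.
Expected number = 0.4350 × 2190 = 952.65 ≈ 953.

953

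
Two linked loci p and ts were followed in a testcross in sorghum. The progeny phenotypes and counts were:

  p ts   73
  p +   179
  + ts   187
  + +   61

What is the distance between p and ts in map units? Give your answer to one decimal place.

The two most frequent classes, + ts (187) and p + (179), are the parental types, so the F1 was + ts / p +.
The recombinant classes are + + and p ts: 61 + 73 = 134.
Recombination frequency = 134/500 = 0.2680 ≈ 26.8%, i.e. 26.8 map units.

26.8 map units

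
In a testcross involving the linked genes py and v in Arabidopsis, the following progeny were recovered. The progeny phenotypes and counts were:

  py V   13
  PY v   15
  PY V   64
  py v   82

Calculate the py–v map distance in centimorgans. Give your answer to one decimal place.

The two most frequent classes, PY V (64) and py v (82), are the parental types, so the F1 was PY V / py v.
The recombinant classes are PY v and py V: 15 + 13 = 28.
Recombination frequency = 28/174 = 0.1609 ≈ 16.1%, i.e. 16.1 centimorgans.

16.1 centimorgans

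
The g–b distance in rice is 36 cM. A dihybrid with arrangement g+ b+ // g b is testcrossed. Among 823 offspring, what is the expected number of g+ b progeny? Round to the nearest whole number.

A map distance of 36 cM corresponds to a recombination frequency of 0.360.
The F1 is g+ b+ / g b, so g+ b is a recombinant gamete class with expected frequency r/2 = 0.360/2 = 0.1800.
Expected number = 0.1800 × 823 = 148.14 ≈ 148.

148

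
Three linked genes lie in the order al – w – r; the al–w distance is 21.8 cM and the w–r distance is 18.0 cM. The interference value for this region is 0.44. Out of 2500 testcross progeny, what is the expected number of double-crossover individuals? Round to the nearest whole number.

Map distances give recombination frequencies of 0.218 and 0.180 for the two intervals.
With interference 0.44 (so coincidence = 0.56), expected double-crossover frequency = 0.218 × 0.180 × 0.56 = 0.02197.
Expected number = 0.02197 × 2500 = 54.94 ≈ 55.

55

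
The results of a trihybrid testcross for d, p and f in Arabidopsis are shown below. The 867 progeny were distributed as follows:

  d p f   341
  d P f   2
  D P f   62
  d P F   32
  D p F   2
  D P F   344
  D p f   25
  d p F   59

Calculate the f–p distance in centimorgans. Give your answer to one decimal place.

The two most frequent reciprocal classes, d p f and D P F, are the parental types, so the F1 was d p f / D P F.
The two rarest classes, d P f and D p F, are the double crossovers. Comparing them with the parentals, only the p allele has switched, so p is the middle locus and the order is d – p – f.
Crossovers in the p–f interval produce the single-crossover classes d p F and D P f (59 + 62 = 121) plus the double crossovers (4).
RF(p–f) = (121 + 4) / 867 = 125/867 = 0.1442 → 14.4 centimorgans.

14.4 centimorgans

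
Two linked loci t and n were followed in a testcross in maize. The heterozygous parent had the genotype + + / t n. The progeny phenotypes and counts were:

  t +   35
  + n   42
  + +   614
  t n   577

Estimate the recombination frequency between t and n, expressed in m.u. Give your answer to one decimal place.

6.1 m.u.

The recombinant classes are + n and t +: 42 + 35 = 77.
Recombination frequency = 77/1268 = 0.0607 ≈ 6.1%, i.e. 6.1 m.u.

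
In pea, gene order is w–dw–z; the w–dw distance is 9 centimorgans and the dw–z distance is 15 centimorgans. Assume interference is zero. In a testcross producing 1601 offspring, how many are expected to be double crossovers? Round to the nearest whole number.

22

Map distances give recombination frequencies of 0.090 and 0.150 for the two intervals.
With no interference, expected double-crossover frequency = 0.090 × 0.150 = 0.01350.
Expected number = 0.01350 × 1601 = 21.61 ≈ 22.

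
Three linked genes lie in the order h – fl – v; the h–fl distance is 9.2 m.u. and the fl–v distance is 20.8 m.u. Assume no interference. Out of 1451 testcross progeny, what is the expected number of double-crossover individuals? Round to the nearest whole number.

Map distances give recombination frequencies of 0.092 and 0.208 for the two intervals.
With no interference, expected double-crossover frequency = 0.092 × 0.208 = 0.01914.
Expected number = 0.01914 × 1451 = 27.77 ≈ 28.

28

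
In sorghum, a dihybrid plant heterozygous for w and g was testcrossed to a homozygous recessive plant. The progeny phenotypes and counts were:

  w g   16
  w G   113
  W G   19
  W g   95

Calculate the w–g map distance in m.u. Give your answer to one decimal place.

14.4 m.u.

The two most frequent classes, W g (95) and w G (113), are the parental types, so the F1 was W g / w G.
The recombinant classes are W G and w g: 19 + 16 = 35.
Recombination frequency = 35/243 = 0.1440 ≈ 14.4%, i.e. 14.4 m.u.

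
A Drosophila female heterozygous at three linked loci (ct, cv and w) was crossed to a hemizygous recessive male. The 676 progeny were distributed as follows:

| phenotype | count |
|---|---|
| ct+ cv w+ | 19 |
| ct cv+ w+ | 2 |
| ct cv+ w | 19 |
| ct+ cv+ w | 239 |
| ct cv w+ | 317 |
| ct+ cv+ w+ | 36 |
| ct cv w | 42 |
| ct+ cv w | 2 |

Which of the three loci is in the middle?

The two most frequent reciprocal classes, ct+ cv+ w and ct cv w+, are the parental types, so the F1 was ct+ cv+ w / ct cv w+.
The two rarest classes, ct+ cv w and ct cv+ w+, are the double crossovers. Comparing them with the parentals, only the cv allele has switched, so cv is the middle locus and the order is ct – cv – w.

cv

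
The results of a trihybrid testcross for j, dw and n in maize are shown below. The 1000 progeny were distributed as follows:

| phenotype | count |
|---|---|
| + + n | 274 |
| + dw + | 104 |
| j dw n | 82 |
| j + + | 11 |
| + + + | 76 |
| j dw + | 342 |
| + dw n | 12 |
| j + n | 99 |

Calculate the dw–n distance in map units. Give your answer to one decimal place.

The two most frequent reciprocal classes, j dw + and + + n, are the parental types, so the F1 was j dw + / + + n.
The two rarest classes, j + + and + dw n, are the double crossovers. Comparing them with the parentals, only the dw allele has switched, so dw is the middle locus and the order is j – dw – n.
Crossovers in the dw–n interval produce the single-crossover classes j dw n and + + + (82 + 76 = 158) plus the double crossovers (23).
RF(dw–n) = (158 + 23) / 1000 = 181/1000 = 0.1810 → 18.1 map units.

18.1 map units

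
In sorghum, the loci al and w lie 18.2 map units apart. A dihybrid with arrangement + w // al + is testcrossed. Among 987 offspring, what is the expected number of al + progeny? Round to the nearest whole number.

404

A map distance of 18.2 map units corresponds to a recombination frequency of 0.182.
The F1 is + w / al +, so al + is a parental gamete class with expected frequency (1 − r)/2 = 0.818/2 = 0.4090.
Expected number = 0.4090 × 987 = 403.68 ≈ 404.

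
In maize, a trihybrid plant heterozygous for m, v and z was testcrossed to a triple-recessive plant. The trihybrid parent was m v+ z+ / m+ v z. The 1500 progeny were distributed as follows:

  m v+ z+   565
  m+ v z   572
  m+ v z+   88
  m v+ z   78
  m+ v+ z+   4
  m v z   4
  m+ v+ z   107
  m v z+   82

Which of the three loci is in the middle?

m

The two rarest classes, m+ v+ z+ and m v z, are the double crossovers. Comparing them with the parentals, only the m allele has switched, so m is the middle locus and the order is z – m – v.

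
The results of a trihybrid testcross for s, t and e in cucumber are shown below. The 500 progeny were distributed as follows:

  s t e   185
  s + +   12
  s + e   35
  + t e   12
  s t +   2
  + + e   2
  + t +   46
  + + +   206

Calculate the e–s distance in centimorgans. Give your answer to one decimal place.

5.6 centimorgans

The two most frequent reciprocal classes, s t e and + + +, are the parental types, so the F1 was s t e / + + +.
The two rarest classes, s t + and + + e, are the double crossovers. Comparing them with the parentals, only the e allele has switched, so e is the middle locus and the order is t – e – s.
Crossovers in the e–s interval produce the single-crossover classes + t e and s + + (12 + 12 = 24) plus the double crossovers (4).
RF(e–s) = (24 + 4) / 500 = 28/500 = 0.0560 → 5.6 centimorgans.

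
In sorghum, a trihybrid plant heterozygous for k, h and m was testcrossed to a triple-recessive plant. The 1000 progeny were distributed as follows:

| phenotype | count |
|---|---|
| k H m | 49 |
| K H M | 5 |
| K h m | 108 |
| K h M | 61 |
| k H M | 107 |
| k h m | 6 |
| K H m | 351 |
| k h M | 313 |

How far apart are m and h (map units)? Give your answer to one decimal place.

22.6 map units

The two most frequent reciprocal classes, k h M and K H m, are the parental types, so the F1 was k h M / K H m.
The two rarest classes, k h m and K H M, are the double crossovers. Comparing them with the parentals, only the m allele has switched, so m is the middle locus and the order is k – m – h.
Crossovers in the m–h interval produce the single-crossover classes k H M and K h m (107 + 108 = 215) plus the double crossovers (11).
RF(m–h) = (215 + 11) / 1000 = 226/1000 = 0.2260 → 22.6 map units.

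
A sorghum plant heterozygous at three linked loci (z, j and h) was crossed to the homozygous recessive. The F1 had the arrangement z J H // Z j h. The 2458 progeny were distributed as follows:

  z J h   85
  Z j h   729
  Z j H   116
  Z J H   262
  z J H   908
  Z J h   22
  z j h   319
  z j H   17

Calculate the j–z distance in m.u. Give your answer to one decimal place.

The two rarest classes, z j H and Z J h, are the double crossovers. Comparing them with the parentals, only the j allele has switched, so j is the middle locus and the order is z – j – h.
Crossovers in the z–j interval produce the single-crossover classes Z J H and z j h (262 + 319 = 581) plus the double crossovers (39).
RF(z–j) = (581 + 39) / 2458 = 620/2458 = 0.2522 → 25.2 m.u.

25.2 m.u.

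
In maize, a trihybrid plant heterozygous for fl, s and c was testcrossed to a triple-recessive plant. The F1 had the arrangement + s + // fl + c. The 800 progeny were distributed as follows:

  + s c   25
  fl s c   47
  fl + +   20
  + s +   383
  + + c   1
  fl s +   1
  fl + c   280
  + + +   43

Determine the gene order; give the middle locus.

The two rarest classes, fl s + and + + c, are the double crossovers. Comparing them with the parentals, only the fl allele has switched, so fl is the middle locus and the order is c – fl – s.

fl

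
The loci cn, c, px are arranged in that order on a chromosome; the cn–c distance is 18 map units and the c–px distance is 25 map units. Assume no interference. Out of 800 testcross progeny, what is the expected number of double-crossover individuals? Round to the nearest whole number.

36

Map distances give recombination frequencies of 0.180 and 0.250 for the two intervals.
With no interference, expected double-crossover frequency = 0.180 × 0.250 = 0.04500.
Expected number = 0.04500 × 800 = 36.00 ≈ 36.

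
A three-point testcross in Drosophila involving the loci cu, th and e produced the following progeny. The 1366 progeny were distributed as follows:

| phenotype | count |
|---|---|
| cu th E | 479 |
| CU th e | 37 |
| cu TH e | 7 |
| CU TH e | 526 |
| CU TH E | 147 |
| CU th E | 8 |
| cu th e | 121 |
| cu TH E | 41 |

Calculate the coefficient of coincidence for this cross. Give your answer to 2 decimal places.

The two most frequent reciprocal classes, CU TH e and cu th E, are the parental types, so the F1 was CU TH e / cu th E.
The two rarest classes, cu TH e and CU th E, are the double crossovers. Comparing them with the parentals, only the cu allele has switched, so cu is the middle locus and the order is th – cu – e.
th–cu: (78 + 15)/1366 = 0.0681; cu–e: (268 + 15)/1366 = 0.2072.
Expected DCO frequency = 0.0681 × 0.2072 ≈ 0.01411; observed = 15/1366 ≈ 0.01098.
Coefficient of coincidence = 0.01098/0.01411 ≈ 0.78.

0.78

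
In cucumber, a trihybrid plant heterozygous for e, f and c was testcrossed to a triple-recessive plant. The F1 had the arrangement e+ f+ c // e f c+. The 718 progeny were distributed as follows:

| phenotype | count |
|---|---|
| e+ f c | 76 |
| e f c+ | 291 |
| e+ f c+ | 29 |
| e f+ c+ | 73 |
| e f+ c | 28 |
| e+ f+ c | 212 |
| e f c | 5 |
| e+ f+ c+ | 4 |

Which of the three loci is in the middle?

The two rarest classes, e+ f+ c+ and e f c, are the double crossovers. Comparing them with the parentals, only the c allele has switched, so c is the middle locus and the order is f – c – e.

c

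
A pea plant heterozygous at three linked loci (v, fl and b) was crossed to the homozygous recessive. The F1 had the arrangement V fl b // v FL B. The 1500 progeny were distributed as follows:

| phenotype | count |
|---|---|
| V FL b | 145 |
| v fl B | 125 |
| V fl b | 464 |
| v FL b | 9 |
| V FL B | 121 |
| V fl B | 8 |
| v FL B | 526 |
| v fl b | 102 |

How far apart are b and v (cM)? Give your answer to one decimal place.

The two rarest classes, V fl B and v FL b, are the double crossovers. Comparing them with the parentals, only the b allele has switched, so b is the middle locus and the order is fl – b – v.
Crossovers in the b–v interval produce the single-crossover classes v fl b and V FL B (102 + 121 = 223) plus the double crossovers (17).
RF(b–v) = (223 + 17) / 1500 = 240/1500 = 0.1600 → 16.0 cM.

16.0 cM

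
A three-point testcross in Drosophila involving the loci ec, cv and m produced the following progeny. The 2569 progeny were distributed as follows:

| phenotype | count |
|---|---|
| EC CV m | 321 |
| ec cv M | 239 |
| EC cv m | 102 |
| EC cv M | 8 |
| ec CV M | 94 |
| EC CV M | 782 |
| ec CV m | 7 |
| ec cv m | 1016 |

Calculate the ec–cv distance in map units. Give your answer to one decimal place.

The two most frequent reciprocal classes, EC CV M and ec cv m, are the parental types, so the F1 was EC CV M / ec cv m.
The two rarest classes, EC cv M and ec CV m, are the double crossovers. Comparing them with the parentals, only the cv allele has switched, so cv is the middle locus and the order is ec – cv – m.
Crossovers in the ec–cv interval produce the single-crossover classes ec CV M and EC cv m (94 + 102 = 196) plus the double crossovers (15).
RF(ec–cv) = (196 + 15) / 2569 = 211/2569 = 0.0821 → 8.2 map units.

8.2 map units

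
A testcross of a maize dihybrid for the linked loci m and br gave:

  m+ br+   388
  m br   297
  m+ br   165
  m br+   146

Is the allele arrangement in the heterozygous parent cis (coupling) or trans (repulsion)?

cis

The two most frequent classes are m+ br+ (388) and m br (297); these are the parental (non-recombinant) types.
So the F1 carried m+ br+ on one chromosome and m br on the other — the recessive alleles are on the same chromosome (cis / coupling).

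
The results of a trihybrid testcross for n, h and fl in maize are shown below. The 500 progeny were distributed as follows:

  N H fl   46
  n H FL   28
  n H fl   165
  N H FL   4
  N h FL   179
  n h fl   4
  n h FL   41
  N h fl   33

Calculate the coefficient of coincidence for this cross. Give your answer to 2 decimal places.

0.61

The two most frequent reciprocal classes, n H fl and N h FL, are the parental types, so the F1 was n H fl / N h FL.
The two rarest classes, n h fl and N H FL, are the double crossovers. Comparing them with the parentals, only the h allele has switched, so h is the middle locus and the order is fl – h – n.
fl–h: (61 + 8)/500 = 0.1380; h–n: (87 + 8)/500 = 0.1900.
Expected DCO frequency = 0.1380 × 0.1900 ≈ 0.02622; observed = 8/500 ≈ 0.01600.
Coefficient of coincidence = 0.01600/0.02622 ≈ 0.61.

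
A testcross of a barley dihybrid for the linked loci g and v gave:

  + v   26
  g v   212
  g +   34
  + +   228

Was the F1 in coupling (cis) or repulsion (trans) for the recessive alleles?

The two most frequent classes are + + (228) and g v (212); these are the parental (non-recombinant) types.
So the F1 carried + + on one chromosome and g v on the other — the recessive alleles are on the same chromosome (cis / coupling).

cis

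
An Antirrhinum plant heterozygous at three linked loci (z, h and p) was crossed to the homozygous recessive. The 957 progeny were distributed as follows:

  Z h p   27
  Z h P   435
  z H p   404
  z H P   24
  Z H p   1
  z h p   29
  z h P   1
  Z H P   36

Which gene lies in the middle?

z

The two most frequent reciprocal classes, Z h P and z H p, are the parental types, so the F1 was Z h P / z H p.
The two rarest classes, z h P and Z H p, are the double crossovers. Comparing them with the parentals, only the z allele has switched, so z is the middle locus and the order is h – z – p.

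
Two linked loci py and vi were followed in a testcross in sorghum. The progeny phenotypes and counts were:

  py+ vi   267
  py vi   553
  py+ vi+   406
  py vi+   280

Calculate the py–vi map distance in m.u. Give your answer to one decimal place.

The two most frequent classes, py+ vi+ (406) and py vi (553), are the parental types, so the F1 was py+ vi+ / py vi.
The recombinant classes are py+ vi and py vi+: 267 + 280 = 547.
Recombination frequency = 547/1506 = 0.3632 ≈ 36.3%, i.e. 36.3 m.u.

36.3 m.u.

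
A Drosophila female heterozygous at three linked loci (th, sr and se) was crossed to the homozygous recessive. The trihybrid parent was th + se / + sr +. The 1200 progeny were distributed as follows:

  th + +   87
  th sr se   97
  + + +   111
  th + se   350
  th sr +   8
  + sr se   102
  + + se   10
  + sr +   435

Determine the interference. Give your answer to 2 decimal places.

The two rarest classes, + + se and th sr +, are the double crossovers. Comparing them with the parentals, only the th allele has switched, so th is the middle locus and the order is se – th – sr.
se–th: (189 + 18)/1200 = 0.1725; th–sr: (208 + 18)/1200 = 0.1883.
Expected DCO frequency = 0.1725 × 0.1883 ≈ 0.03248; observed = 18/1200 ≈ 0.01500.
Coefficient of coincidence = 0.01500/0.03248 ≈ 0.46; interference = 1 − 0.46 = 0.54.

0.54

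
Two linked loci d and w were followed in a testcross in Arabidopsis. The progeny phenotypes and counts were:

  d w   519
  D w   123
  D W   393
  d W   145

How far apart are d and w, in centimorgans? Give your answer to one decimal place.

The two most frequent classes, D W (393) and d w (519), are the parental types, so the F1 was D W / d w.
The recombinant classes are D w and d W: 123 + 145 = 268.
Recombination frequency = 268/1180 = 0.2271 ≈ 22.7%, i.e. 22.7 centimorgans.

22.7 centimorgans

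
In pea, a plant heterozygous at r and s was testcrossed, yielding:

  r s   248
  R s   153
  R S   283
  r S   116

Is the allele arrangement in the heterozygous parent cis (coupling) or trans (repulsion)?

The two most frequent classes are R S (283) and r s (248); these are the parental (non-recombinant) types.
So the F1 carried R S on one chromosome and r s on the other — the recessive alleles are on the same chromosome (cis / coupling).

cis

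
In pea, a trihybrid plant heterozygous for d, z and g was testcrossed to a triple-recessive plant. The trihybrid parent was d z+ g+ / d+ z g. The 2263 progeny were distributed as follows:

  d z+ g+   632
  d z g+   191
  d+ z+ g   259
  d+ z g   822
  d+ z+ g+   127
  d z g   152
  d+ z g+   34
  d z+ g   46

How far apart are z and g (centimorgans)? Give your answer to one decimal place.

The two rarest classes, d z+ g and d+ z g+, are the double crossovers. Comparing them with the parentals, only the g allele has switched, so g is the middle locus and the order is d – g – z.
Crossovers in the g–z interval produce the single-crossover classes d z g+ and d+ z+ g (191 + 259 = 450) plus the double crossovers (80).
RF(g–z) = (450 + 80) / 2263 = 530/2263 = 0.2342 → 23.4 centimorgans.

23.4 centimorgans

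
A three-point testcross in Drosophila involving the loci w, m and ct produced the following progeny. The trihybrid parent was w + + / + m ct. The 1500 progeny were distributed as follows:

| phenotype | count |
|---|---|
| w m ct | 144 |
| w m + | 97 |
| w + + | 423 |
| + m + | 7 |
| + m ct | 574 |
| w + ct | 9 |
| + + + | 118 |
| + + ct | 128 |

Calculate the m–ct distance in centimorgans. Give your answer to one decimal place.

16.1 centimorgans

The two rarest classes, w + ct and + m +, are the double crossovers. Comparing them with the parentals, only the ct allele has switched, so ct is the middle locus and the order is m – ct – w.
Crossovers in the m–ct interval produce the single-crossover classes w m + and + + ct (97 + 128 = 225) plus the double crossovers (16).
RF(m–ct) = (225 + 16) / 1500 = 241/1500 = 0.1607 → 16.1 centimorgans.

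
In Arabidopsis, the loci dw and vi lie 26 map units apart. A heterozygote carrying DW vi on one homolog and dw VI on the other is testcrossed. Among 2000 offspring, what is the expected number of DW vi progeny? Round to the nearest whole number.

A map distance of 26 map units corresponds to a recombination frequency of 0.260.
The F1 is DW vi / dw VI, so DW vi is a parental gamete class with expected frequency (1 − r)/2 = 0.740/2 = 0.3700.
Expected number = 0.3700 × 2000 = 740.00 ≈ 740.

740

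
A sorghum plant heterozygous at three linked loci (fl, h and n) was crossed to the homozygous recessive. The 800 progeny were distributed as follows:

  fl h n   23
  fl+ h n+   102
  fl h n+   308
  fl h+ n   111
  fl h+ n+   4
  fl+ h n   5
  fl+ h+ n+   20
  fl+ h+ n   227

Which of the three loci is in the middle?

The two most frequent reciprocal classes, fl h n+ and fl+ h+ n, are the parental types, so the F1 was fl h n+ / fl+ h+ n.
The two rarest classes, fl h+ n+ and fl+ h n, are the double crossovers. Comparing them with the parentals, only the h allele has switched, so h is the middle locus and the order is fl – h – n.

h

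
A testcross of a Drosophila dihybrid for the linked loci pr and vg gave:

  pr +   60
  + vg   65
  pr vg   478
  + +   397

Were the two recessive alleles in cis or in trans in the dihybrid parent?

cis

The two most frequent classes are + + (397) and pr vg (478); these are the parental (non-recombinant) types.
So the F1 carried + + on one chromosome and pr vg on the other — the recessive alleles are on the same chromosome (cis / coupling).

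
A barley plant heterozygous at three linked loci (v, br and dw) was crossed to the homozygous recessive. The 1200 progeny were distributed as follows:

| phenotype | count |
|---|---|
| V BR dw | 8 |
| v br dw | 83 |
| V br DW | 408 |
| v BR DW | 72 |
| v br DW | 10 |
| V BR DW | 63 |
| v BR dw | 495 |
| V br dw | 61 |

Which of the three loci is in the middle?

The two most frequent reciprocal classes, V br DW and v BR dw, are the parental types, so the F1 was V br DW / v BR dw.
The two rarest classes, v br DW and V BR dw, are the double crossovers. Comparing them with the parentals, only the v allele has switched, so v is the middle locus and the order is br – v – dw.

v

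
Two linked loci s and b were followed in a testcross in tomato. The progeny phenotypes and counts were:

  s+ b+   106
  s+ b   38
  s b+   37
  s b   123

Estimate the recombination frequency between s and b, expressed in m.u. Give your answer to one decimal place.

24.7 m.u.

The two most frequent classes, s+ b+ (106) and s b (123), are the parental types, so the F1 was s+ b+ / s b.
The recombinant classes are s+ b and s b+: 38 + 37 = 75.
Recombination frequency = 75/304 = 0.2467 ≈ 24.7%, i.e. 24.7 m.u.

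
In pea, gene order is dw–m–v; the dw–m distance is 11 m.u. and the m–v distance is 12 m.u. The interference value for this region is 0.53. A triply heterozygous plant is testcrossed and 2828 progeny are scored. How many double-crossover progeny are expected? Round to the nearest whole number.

18

Map distances give recombination frequencies of 0.110 and 0.120 for the two intervals.
With interference 0.53 (so coincidence = 0.47), expected double-crossover frequency = 0.110 × 0.120 × 0.47 = 0.00620.
Expected number = 0.00620 × 2828 = 17.54 ≈ 18.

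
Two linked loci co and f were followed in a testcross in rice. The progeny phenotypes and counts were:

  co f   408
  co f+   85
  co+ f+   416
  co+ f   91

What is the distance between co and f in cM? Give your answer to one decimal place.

The two most frequent classes, co+ f+ (416) and co f (408), are the parental types, so the F1 was co+ f+ / co f.
The recombinant classes are co+ f and co f+: 91 + 85 = 176.
Recombination frequency = 176/1000 = 0.1760 ≈ 17.6%, i.e. 17.6 cM.

17.6 cM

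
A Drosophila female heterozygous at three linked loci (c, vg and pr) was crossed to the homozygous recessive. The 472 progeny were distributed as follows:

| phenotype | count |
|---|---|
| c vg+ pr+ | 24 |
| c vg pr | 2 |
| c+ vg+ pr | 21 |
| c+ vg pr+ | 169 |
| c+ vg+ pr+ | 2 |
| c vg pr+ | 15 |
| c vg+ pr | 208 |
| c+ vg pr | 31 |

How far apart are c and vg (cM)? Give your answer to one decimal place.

The two most frequent reciprocal classes, c+ vg pr+ and c vg+ pr, are the parental types, so the F1 was c+ vg pr+ / c vg+ pr.
The two rarest classes, c+ vg+ pr+ and c vg pr, are the double crossovers. Comparing them with the parentals, only the vg allele has switched, so vg is the middle locus and the order is c – vg – pr.
Crossovers in the c–vg interval produce the single-crossover classes c vg pr+ and c+ vg+ pr (15 + 21 = 36) plus the double crossovers (4).
RF(c–vg) = (36 + 4) / 472 = 40/472 = 0.0847 → 8.5 cM.

8.5 cM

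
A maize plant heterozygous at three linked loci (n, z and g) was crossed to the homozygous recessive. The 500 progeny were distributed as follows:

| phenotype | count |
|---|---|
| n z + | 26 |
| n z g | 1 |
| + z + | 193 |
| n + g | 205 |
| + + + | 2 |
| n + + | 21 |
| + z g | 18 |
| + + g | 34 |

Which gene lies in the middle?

The two most frequent reciprocal classes, + z + and n + g, are the parental types, so the F1 was + z + / n + g.
The two rarest classes, + + + and n z g, are the double crossovers. Comparing them with the parentals, only the z allele has switched, so z is the middle locus and the order is n – z – g.

z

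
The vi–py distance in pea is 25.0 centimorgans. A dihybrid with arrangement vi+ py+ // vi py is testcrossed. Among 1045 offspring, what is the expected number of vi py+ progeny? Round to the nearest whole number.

A map distance of 25.0 centimorgans corresponds to a recombination frequency of 0.250.
The F1 is vi+ py+ / vi py, so vi py+ is a recombinant gamete class with expected frequency r/2 = 0.250/2 = 0.1250.
Expected number = 0.1250 × 1045 = 130.62 ≈ 131.

131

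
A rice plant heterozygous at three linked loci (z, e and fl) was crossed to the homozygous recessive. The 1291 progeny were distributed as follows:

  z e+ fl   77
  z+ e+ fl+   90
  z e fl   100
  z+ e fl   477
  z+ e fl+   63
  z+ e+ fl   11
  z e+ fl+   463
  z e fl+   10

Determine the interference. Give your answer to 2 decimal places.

0.20

The two most frequent reciprocal classes, z e+ fl+ and z+ e fl, are the parental types, so the F1 was z e+ fl+ / z+ e fl.
The two rarest classes, z e fl+ and z+ e+ fl, are the double crossovers. Comparing them with the parentals, only the e allele has switched, so e is the middle locus and the order is z – e – fl.
z–e: (190 + 21)/1291 = 0.1634; e–fl: (140 + 21)/1291 = 0.1247.
Expected DCO frequency = 0.1634 × 0.1247 ≈ 0.02038; observed = 21/1291 ≈ 0.01627.
Coefficient of coincidence = 0.01627/0.02038 ≈ 0.80; interference = 1 − 0.80 = 0.20.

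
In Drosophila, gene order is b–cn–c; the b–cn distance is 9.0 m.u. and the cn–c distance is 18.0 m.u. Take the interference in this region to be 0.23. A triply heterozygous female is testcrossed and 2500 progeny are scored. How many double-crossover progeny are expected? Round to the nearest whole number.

Map distances give recombination frequencies of 0.090 and 0.180 for the two intervals.
With interference 0.23 (so coincidence = 0.77), expected double-crossover frequency = 0.090 × 0.180 × 0.77 = 0.01247.
Expected number = 0.01247 × 2500 = 31.18 ≈ 31.

31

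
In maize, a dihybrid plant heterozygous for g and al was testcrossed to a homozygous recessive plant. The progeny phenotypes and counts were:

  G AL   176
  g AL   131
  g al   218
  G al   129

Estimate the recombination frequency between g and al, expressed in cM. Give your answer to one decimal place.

The two most frequent classes, G AL (176) and g al (218), are the parental types, so the F1 was G AL / g al.
The recombinant classes are G al and g AL: 129 + 131 = 260.
Recombination frequency = 260/654 = 0.3976 ≈ 39.8%, i.e. 39.8 cM.

39.8 cM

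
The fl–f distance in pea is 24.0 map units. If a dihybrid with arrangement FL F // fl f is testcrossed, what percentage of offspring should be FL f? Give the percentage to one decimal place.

A map distance of 24.0 map units corresponds to a recombination frequency of 0.240.
The F1 is FL F / fl f, so FL f is a recombinant gamete class with expected frequency r/2 = 0.240/2 = 0.1200.
That is 0.1200 = 12.0% of the progeny.

12.0%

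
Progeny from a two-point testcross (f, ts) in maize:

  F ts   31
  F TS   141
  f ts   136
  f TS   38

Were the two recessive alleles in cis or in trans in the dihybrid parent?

The two most frequent classes are F TS (141) and f ts (136); these are the parental (non-recombinant) types.
So the F1 carried F TS on one chromosome and f ts on the other — the recessive alleles are on the same chromosome (cis / coupling).

cis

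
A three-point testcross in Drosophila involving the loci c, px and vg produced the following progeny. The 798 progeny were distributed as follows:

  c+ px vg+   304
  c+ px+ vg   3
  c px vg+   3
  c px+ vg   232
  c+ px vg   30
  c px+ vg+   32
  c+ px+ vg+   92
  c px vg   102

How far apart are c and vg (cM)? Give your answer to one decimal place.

The two most frequent reciprocal classes, c px+ vg and c+ px vg+, are the parental types, so the F1 was c px+ vg / c+ px vg+.
The two rarest classes, c+ px+ vg and c px vg+, are the double crossovers. Comparing them with the parentals, only the c allele has switched, so c is the middle locus and the order is px – c – vg.
Crossovers in the c–vg interval produce the single-crossover classes c px+ vg+ and c+ px vg (32 + 30 = 62) plus the double crossovers (6).
RF(c–vg) = (62 + 6) / 798 = 68/798 = 0.0852 → 8.5 cM.

8.5 cM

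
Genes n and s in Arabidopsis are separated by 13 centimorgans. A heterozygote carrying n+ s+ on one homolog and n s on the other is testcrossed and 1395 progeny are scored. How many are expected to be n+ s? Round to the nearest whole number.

A map distance of 13 centimorgans corresponds to a recombination frequency of 0.130.
The F1 is n+ s+ / n s, so n+ s is a recombinant gamete class with expected frequency r/2 = 0.130/2 = 0.0650.
Expected number = 0.0650 × 1395 = 90.67 ≈ 91.

91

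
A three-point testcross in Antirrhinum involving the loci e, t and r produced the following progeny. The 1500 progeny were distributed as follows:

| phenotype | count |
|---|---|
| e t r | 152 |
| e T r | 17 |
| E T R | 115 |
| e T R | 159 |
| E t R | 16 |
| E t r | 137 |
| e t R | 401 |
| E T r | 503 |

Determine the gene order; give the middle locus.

e

The two most frequent reciprocal classes, E T r and e t R, are the parental types, so the F1 was E T r / e t R.
The two rarest classes, e T r and E t R, are the double crossovers. Comparing them with the parentals, only the e allele has switched, so e is the middle locus and the order is r – e – t.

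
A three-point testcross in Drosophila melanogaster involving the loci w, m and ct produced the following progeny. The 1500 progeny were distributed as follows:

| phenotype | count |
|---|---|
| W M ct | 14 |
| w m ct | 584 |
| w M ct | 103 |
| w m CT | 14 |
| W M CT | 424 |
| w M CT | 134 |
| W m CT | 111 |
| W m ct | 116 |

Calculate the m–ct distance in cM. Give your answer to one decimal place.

The two most frequent reciprocal classes, W M CT and w m ct, are the parental types, so the F1 was W M CT / w m ct.
The two rarest classes, W M ct and w m CT, are the double crossovers. Comparing them with the parentals, only the ct allele has switched, so ct is the middle locus and the order is w – ct – m.
Crossovers in the ct–m interval produce the single-crossover classes W m CT and w M ct (111 + 103 = 214) plus the double crossovers (28).
RF(ct–m) = (214 + 28) / 1500 = 242/1500 = 0.1613 → 16.1 cM.

16.1 cM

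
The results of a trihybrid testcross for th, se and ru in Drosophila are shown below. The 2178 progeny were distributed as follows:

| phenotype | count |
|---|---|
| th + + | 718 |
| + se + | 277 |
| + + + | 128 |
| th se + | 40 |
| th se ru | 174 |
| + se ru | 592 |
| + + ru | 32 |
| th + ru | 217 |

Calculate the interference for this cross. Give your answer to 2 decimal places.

0.26

The two most frequent reciprocal classes, + se ru and th + +, are the parental types, so the F1 was + se ru / th + +.
The two rarest classes, + + ru and th se +, are the double crossovers. Comparing them with the parentals, only the se allele has switched, so se is the middle locus and the order is th – se – ru.
th–se: (302 + 72)/2178 = 0.1717; se–ru: (494 + 72)/2178 = 0.2599.
Expected DCO frequency = 0.1717 × 0.2599 ≈ 0.04462; observed = 72/2178 ≈ 0.03306.
Coefficient of coincidence = 0.03306/0.04462 ≈ 0.74; interference = 1 − 0.74 = 0.26.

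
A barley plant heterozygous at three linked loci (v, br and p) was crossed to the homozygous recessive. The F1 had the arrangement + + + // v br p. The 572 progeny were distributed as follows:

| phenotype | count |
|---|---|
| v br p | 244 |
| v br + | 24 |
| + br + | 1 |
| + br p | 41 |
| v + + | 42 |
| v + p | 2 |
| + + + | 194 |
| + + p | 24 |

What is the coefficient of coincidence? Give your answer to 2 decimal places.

The two rarest classes, + br + and v + p, are the double crossovers. Comparing them with the parentals, only the br allele has switched, so br is the middle locus and the order is v – br – p.
v–br: (83 + 3)/572 = 0.1503; br–p: (48 + 3)/572 = 0.0892.
Expected DCO frequency = 0.1503 × 0.0892 ≈ 0.01341; observed = 3/572 ≈ 0.00524.
Coefficient of coincidence = 0.00524/0.01341 ≈ 0.39.

0.39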